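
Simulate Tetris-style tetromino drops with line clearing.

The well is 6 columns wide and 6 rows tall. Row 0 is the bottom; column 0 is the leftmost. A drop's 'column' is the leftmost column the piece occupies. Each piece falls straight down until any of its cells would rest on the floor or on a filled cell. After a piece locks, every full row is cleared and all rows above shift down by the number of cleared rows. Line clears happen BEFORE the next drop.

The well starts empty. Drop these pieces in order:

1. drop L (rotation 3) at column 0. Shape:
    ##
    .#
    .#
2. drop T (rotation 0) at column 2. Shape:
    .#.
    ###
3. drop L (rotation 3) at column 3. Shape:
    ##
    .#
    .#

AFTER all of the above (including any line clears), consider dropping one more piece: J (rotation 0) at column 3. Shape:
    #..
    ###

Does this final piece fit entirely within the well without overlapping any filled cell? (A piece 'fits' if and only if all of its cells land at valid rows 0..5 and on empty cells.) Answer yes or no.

Answer: yes

Derivation:
Drop 1: L rot3 at col 0 lands with bottom-row=0; cleared 0 line(s) (total 0); column heights now [3 3 0 0 0 0], max=3
Drop 2: T rot0 at col 2 lands with bottom-row=0; cleared 0 line(s) (total 0); column heights now [3 3 1 2 1 0], max=3
Drop 3: L rot3 at col 3 lands with bottom-row=1; cleared 0 line(s) (total 0); column heights now [3 3 1 4 4 0], max=4
Test piece J rot0 at col 3 (width 3): heights before test = [3 3 1 4 4 0]; fits = True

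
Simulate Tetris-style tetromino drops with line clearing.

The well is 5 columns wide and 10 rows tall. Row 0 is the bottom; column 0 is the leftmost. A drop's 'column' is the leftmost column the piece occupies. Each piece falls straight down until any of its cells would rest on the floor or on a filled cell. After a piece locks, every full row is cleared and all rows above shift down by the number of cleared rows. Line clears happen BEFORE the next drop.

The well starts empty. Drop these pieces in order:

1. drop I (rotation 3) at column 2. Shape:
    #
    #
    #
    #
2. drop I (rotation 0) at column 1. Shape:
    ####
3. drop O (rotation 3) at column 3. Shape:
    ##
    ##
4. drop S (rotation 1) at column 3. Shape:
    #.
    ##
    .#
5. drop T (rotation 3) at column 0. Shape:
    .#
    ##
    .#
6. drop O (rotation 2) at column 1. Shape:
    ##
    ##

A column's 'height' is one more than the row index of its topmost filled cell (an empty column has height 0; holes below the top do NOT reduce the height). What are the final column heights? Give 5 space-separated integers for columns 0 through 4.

Answer: 7 10 10 10 9

Derivation:
Drop 1: I rot3 at col 2 lands with bottom-row=0; cleared 0 line(s) (total 0); column heights now [0 0 4 0 0], max=4
Drop 2: I rot0 at col 1 lands with bottom-row=4; cleared 0 line(s) (total 0); column heights now [0 5 5 5 5], max=5
Drop 3: O rot3 at col 3 lands with bottom-row=5; cleared 0 line(s) (total 0); column heights now [0 5 5 7 7], max=7
Drop 4: S rot1 at col 3 lands with bottom-row=7; cleared 0 line(s) (total 0); column heights now [0 5 5 10 9], max=10
Drop 5: T rot3 at col 0 lands with bottom-row=5; cleared 0 line(s) (total 0); column heights now [7 8 5 10 9], max=10
Drop 6: O rot2 at col 1 lands with bottom-row=8; cleared 0 line(s) (total 0); column heights now [7 10 10 10 9], max=10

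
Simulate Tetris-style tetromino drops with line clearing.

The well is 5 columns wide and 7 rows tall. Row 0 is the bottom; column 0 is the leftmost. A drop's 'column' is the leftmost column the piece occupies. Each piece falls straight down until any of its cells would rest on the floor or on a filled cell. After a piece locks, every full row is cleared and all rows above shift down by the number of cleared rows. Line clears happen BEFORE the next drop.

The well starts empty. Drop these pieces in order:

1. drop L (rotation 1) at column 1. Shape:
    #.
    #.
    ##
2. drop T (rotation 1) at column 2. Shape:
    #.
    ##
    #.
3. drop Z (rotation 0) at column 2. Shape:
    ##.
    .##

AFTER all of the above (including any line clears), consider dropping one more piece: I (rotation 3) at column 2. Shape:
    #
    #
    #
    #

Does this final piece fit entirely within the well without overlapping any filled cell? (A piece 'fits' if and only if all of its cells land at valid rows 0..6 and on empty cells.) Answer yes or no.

Drop 1: L rot1 at col 1 lands with bottom-row=0; cleared 0 line(s) (total 0); column heights now [0 3 1 0 0], max=3
Drop 2: T rot1 at col 2 lands with bottom-row=1; cleared 0 line(s) (total 0); column heights now [0 3 4 3 0], max=4
Drop 3: Z rot0 at col 2 lands with bottom-row=3; cleared 0 line(s) (total 0); column heights now [0 3 5 5 4], max=5
Test piece I rot3 at col 2 (width 1): heights before test = [0 3 5 5 4]; fits = False

Answer: no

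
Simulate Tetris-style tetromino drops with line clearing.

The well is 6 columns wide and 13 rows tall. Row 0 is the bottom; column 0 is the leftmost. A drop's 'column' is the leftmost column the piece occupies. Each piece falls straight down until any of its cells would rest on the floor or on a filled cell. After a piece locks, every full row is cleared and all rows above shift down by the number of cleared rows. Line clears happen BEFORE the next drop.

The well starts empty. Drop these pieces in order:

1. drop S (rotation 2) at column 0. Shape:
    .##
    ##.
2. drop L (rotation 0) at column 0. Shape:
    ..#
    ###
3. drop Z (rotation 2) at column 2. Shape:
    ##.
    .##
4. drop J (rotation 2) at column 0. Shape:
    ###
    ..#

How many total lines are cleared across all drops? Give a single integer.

Answer: 0

Derivation:
Drop 1: S rot2 at col 0 lands with bottom-row=0; cleared 0 line(s) (total 0); column heights now [1 2 2 0 0 0], max=2
Drop 2: L rot0 at col 0 lands with bottom-row=2; cleared 0 line(s) (total 0); column heights now [3 3 4 0 0 0], max=4
Drop 3: Z rot2 at col 2 lands with bottom-row=3; cleared 0 line(s) (total 0); column heights now [3 3 5 5 4 0], max=5
Drop 4: J rot2 at col 0 lands with bottom-row=5; cleared 0 line(s) (total 0); column heights now [7 7 7 5 4 0], max=7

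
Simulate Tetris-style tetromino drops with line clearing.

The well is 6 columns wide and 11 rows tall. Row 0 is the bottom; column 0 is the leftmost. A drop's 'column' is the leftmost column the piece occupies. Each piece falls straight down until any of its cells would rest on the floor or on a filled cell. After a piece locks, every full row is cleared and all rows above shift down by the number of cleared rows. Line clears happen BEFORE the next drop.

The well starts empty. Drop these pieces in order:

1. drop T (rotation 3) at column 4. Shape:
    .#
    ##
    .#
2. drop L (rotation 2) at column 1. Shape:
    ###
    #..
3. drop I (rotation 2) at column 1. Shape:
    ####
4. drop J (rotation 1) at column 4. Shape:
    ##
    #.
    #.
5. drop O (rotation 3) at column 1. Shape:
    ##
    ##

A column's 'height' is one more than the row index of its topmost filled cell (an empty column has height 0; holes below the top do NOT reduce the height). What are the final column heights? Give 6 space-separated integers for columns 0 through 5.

Drop 1: T rot3 at col 4 lands with bottom-row=0; cleared 0 line(s) (total 0); column heights now [0 0 0 0 2 3], max=3
Drop 2: L rot2 at col 1 lands with bottom-row=0; cleared 0 line(s) (total 0); column heights now [0 2 2 2 2 3], max=3
Drop 3: I rot2 at col 1 lands with bottom-row=2; cleared 0 line(s) (total 0); column heights now [0 3 3 3 3 3], max=3
Drop 4: J rot1 at col 4 lands with bottom-row=3; cleared 0 line(s) (total 0); column heights now [0 3 3 3 6 6], max=6
Drop 5: O rot3 at col 1 lands with bottom-row=3; cleared 0 line(s) (total 0); column heights now [0 5 5 3 6 6], max=6

Answer: 0 5 5 3 6 6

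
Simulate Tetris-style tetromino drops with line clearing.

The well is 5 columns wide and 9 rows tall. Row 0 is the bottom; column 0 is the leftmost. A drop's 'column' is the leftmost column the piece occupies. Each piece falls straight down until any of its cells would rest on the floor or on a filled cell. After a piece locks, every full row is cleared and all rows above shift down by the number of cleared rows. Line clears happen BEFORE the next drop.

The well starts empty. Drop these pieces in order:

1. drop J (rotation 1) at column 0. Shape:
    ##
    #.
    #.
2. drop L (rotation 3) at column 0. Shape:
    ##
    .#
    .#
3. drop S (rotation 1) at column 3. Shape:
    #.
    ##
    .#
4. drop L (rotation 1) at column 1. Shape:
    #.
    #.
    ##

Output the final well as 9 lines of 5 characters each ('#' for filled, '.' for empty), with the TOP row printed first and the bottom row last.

Drop 1: J rot1 at col 0 lands with bottom-row=0; cleared 0 line(s) (total 0); column heights now [3 3 0 0 0], max=3
Drop 2: L rot3 at col 0 lands with bottom-row=3; cleared 0 line(s) (total 0); column heights now [6 6 0 0 0], max=6
Drop 3: S rot1 at col 3 lands with bottom-row=0; cleared 0 line(s) (total 0); column heights now [6 6 0 3 2], max=6
Drop 4: L rot1 at col 1 lands with bottom-row=6; cleared 0 line(s) (total 0); column heights now [6 9 7 3 2], max=9

Answer: .#...
.#...
.##..
##...
.#...
.#...
##.#.
#..##
#...#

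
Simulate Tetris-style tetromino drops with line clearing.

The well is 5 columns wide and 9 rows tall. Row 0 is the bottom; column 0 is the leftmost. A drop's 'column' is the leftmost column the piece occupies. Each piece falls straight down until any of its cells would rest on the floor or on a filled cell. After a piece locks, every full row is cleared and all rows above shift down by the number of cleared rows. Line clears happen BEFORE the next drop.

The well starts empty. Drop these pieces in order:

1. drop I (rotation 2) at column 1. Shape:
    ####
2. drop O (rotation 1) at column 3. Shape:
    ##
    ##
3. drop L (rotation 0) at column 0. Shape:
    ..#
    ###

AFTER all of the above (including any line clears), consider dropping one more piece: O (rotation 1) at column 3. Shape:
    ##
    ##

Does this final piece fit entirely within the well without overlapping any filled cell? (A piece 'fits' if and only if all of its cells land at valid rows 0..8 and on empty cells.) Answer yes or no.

Answer: yes

Derivation:
Drop 1: I rot2 at col 1 lands with bottom-row=0; cleared 0 line(s) (total 0); column heights now [0 1 1 1 1], max=1
Drop 2: O rot1 at col 3 lands with bottom-row=1; cleared 0 line(s) (total 0); column heights now [0 1 1 3 3], max=3
Drop 3: L rot0 at col 0 lands with bottom-row=1; cleared 1 line(s) (total 1); column heights now [0 1 2 2 2], max=2
Test piece O rot1 at col 3 (width 2): heights before test = [0 1 2 2 2]; fits = True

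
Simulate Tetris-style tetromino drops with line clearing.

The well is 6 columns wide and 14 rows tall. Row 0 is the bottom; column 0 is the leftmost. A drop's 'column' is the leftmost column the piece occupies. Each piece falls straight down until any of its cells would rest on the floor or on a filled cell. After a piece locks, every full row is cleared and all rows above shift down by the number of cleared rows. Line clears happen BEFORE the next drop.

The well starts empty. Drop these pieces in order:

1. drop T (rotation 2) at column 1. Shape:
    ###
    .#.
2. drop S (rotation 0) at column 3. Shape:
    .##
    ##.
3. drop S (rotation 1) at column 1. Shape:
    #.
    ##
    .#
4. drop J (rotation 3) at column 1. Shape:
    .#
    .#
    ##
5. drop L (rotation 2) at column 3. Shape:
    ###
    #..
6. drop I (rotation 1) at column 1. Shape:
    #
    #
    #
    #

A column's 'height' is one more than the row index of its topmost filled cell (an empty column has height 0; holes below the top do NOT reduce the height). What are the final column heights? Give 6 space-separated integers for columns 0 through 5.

Drop 1: T rot2 at col 1 lands with bottom-row=0; cleared 0 line(s) (total 0); column heights now [0 2 2 2 0 0], max=2
Drop 2: S rot0 at col 3 lands with bottom-row=2; cleared 0 line(s) (total 0); column heights now [0 2 2 3 4 4], max=4
Drop 3: S rot1 at col 1 lands with bottom-row=2; cleared 0 line(s) (total 0); column heights now [0 5 4 3 4 4], max=5
Drop 4: J rot3 at col 1 lands with bottom-row=5; cleared 0 line(s) (total 0); column heights now [0 6 8 3 4 4], max=8
Drop 5: L rot2 at col 3 lands with bottom-row=3; cleared 0 line(s) (total 0); column heights now [0 6 8 5 5 5], max=8
Drop 6: I rot1 at col 1 lands with bottom-row=6; cleared 0 line(s) (total 0); column heights now [0 10 8 5 5 5], max=10

Answer: 0 10 8 5 5 5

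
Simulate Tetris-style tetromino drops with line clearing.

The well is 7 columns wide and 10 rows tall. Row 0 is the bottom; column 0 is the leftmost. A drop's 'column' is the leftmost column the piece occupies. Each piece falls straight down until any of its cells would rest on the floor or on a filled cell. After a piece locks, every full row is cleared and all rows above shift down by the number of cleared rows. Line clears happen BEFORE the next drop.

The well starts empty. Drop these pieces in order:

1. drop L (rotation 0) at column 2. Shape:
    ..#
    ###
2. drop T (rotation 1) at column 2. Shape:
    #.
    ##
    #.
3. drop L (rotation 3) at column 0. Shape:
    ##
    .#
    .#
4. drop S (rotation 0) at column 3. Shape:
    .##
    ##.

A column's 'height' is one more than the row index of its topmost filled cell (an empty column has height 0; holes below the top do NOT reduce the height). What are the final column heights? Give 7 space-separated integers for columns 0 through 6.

Drop 1: L rot0 at col 2 lands with bottom-row=0; cleared 0 line(s) (total 0); column heights now [0 0 1 1 2 0 0], max=2
Drop 2: T rot1 at col 2 lands with bottom-row=1; cleared 0 line(s) (total 0); column heights now [0 0 4 3 2 0 0], max=4
Drop 3: L rot3 at col 0 lands with bottom-row=0; cleared 0 line(s) (total 0); column heights now [3 3 4 3 2 0 0], max=4
Drop 4: S rot0 at col 3 lands with bottom-row=3; cleared 0 line(s) (total 0); column heights now [3 3 4 4 5 5 0], max=5

Answer: 3 3 4 4 5 5 0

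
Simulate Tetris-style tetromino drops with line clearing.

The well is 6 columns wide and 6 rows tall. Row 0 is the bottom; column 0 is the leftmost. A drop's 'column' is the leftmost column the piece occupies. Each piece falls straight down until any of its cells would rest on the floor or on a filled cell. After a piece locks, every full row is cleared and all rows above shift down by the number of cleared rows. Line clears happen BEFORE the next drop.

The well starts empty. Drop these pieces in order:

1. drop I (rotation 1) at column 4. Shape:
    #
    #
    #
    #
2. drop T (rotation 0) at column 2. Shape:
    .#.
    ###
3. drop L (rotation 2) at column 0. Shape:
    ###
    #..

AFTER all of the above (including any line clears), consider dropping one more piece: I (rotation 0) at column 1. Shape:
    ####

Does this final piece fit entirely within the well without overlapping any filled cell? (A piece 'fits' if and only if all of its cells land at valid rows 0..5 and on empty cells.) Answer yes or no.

Answer: no

Derivation:
Drop 1: I rot1 at col 4 lands with bottom-row=0; cleared 0 line(s) (total 0); column heights now [0 0 0 0 4 0], max=4
Drop 2: T rot0 at col 2 lands with bottom-row=4; cleared 0 line(s) (total 0); column heights now [0 0 5 6 5 0], max=6
Drop 3: L rot2 at col 0 lands with bottom-row=4; cleared 0 line(s) (total 0); column heights now [6 6 6 6 5 0], max=6
Test piece I rot0 at col 1 (width 4): heights before test = [6 6 6 6 5 0]; fits = False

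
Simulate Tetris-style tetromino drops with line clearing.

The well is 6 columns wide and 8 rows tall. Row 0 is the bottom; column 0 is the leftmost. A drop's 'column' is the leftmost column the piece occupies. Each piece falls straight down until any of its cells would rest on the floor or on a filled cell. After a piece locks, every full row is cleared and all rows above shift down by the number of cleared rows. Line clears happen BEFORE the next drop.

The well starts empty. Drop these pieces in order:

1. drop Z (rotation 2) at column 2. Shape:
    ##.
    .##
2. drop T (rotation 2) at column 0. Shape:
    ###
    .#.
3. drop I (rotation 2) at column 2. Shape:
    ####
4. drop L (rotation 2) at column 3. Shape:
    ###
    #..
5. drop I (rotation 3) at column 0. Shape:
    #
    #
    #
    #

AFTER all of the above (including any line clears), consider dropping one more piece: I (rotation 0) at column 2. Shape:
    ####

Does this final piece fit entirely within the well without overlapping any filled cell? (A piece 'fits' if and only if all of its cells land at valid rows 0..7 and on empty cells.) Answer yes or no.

Drop 1: Z rot2 at col 2 lands with bottom-row=0; cleared 0 line(s) (total 0); column heights now [0 0 2 2 1 0], max=2
Drop 2: T rot2 at col 0 lands with bottom-row=1; cleared 0 line(s) (total 0); column heights now [3 3 3 2 1 0], max=3
Drop 3: I rot2 at col 2 lands with bottom-row=3; cleared 0 line(s) (total 0); column heights now [3 3 4 4 4 4], max=4
Drop 4: L rot2 at col 3 lands with bottom-row=4; cleared 0 line(s) (total 0); column heights now [3 3 4 6 6 6], max=6
Drop 5: I rot3 at col 0 lands with bottom-row=3; cleared 0 line(s) (total 0); column heights now [7 3 4 6 6 6], max=7
Test piece I rot0 at col 2 (width 4): heights before test = [7 3 4 6 6 6]; fits = True

Answer: yes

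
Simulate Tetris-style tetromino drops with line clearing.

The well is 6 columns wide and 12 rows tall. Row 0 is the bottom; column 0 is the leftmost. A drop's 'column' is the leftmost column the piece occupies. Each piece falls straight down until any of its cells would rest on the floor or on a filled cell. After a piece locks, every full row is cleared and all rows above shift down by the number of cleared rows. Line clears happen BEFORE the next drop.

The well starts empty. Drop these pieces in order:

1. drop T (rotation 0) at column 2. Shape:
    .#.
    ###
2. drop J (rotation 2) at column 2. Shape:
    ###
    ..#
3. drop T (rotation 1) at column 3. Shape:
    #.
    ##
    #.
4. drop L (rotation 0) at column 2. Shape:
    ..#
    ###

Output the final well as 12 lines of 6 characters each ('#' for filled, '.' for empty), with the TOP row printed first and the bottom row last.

Drop 1: T rot0 at col 2 lands with bottom-row=0; cleared 0 line(s) (total 0); column heights now [0 0 1 2 1 0], max=2
Drop 2: J rot2 at col 2 lands with bottom-row=1; cleared 0 line(s) (total 0); column heights now [0 0 3 3 3 0], max=3
Drop 3: T rot1 at col 3 lands with bottom-row=3; cleared 0 line(s) (total 0); column heights now [0 0 3 6 5 0], max=6
Drop 4: L rot0 at col 2 lands with bottom-row=6; cleared 0 line(s) (total 0); column heights now [0 0 7 7 8 0], max=8

Answer: ......
......
......
......
....#.
..###.
...#..
...##.
...#..
..###.
...##.
..###.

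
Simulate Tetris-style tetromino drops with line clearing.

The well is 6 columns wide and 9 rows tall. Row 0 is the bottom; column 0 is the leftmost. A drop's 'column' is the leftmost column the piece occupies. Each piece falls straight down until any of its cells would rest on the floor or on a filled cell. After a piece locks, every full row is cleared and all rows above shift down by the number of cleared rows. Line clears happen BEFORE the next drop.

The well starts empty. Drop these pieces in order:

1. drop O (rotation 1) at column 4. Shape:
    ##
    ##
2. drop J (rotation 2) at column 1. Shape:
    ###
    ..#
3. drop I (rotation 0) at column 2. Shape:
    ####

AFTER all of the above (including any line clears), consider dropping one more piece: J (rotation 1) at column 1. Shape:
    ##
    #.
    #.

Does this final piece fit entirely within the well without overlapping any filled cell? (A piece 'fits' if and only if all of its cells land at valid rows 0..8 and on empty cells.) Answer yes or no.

Answer: yes

Derivation:
Drop 1: O rot1 at col 4 lands with bottom-row=0; cleared 0 line(s) (total 0); column heights now [0 0 0 0 2 2], max=2
Drop 2: J rot2 at col 1 lands with bottom-row=0; cleared 0 line(s) (total 0); column heights now [0 2 2 2 2 2], max=2
Drop 3: I rot0 at col 2 lands with bottom-row=2; cleared 0 line(s) (total 0); column heights now [0 2 3 3 3 3], max=3
Test piece J rot1 at col 1 (width 2): heights before test = [0 2 3 3 3 3]; fits = True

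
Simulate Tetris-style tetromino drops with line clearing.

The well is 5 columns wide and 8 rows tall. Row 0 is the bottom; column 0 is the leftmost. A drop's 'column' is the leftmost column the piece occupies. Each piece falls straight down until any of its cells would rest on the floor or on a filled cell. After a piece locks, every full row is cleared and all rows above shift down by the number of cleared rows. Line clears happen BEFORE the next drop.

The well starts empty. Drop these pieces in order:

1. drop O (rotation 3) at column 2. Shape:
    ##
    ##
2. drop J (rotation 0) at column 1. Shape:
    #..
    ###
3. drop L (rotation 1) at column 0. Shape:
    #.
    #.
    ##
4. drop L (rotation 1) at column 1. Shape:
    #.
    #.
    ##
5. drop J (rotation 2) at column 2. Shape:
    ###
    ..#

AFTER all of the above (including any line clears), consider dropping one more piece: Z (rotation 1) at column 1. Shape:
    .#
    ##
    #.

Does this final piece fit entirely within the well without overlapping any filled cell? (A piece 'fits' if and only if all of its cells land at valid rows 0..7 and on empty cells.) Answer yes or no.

Drop 1: O rot3 at col 2 lands with bottom-row=0; cleared 0 line(s) (total 0); column heights now [0 0 2 2 0], max=2
Drop 2: J rot0 at col 1 lands with bottom-row=2; cleared 0 line(s) (total 0); column heights now [0 4 3 3 0], max=4
Drop 3: L rot1 at col 0 lands with bottom-row=4; cleared 0 line(s) (total 0); column heights now [7 5 3 3 0], max=7
Drop 4: L rot1 at col 1 lands with bottom-row=5; cleared 0 line(s) (total 0); column heights now [7 8 6 3 0], max=8
Drop 5: J rot2 at col 2 lands with bottom-row=5; cleared 1 line(s) (total 1); column heights now [6 7 6 3 6], max=7
Test piece Z rot1 at col 1 (width 2): heights before test = [6 7 6 3 6]; fits = False

Answer: no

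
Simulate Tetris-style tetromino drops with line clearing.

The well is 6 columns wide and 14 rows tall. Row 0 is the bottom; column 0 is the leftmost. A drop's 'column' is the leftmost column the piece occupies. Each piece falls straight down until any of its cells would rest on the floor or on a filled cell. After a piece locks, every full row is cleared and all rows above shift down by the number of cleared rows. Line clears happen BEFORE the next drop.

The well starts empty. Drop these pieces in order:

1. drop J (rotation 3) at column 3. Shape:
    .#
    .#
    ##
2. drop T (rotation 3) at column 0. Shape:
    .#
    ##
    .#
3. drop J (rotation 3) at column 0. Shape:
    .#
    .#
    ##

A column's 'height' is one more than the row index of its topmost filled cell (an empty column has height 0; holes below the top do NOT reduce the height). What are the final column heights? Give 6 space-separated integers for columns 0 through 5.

Drop 1: J rot3 at col 3 lands with bottom-row=0; cleared 0 line(s) (total 0); column heights now [0 0 0 1 3 0], max=3
Drop 2: T rot3 at col 0 lands with bottom-row=0; cleared 0 line(s) (total 0); column heights now [2 3 0 1 3 0], max=3
Drop 3: J rot3 at col 0 lands with bottom-row=3; cleared 0 line(s) (total 0); column heights now [4 6 0 1 3 0], max=6

Answer: 4 6 0 1 3 0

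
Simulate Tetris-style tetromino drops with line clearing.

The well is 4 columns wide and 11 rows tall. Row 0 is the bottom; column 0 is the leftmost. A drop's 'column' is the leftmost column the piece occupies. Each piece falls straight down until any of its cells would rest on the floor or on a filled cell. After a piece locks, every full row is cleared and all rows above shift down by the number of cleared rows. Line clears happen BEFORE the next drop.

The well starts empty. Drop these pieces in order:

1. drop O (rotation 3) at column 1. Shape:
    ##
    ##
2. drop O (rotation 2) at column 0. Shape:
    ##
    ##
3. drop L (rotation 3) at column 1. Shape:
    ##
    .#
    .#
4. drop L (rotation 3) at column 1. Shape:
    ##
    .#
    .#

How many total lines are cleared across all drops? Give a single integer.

Drop 1: O rot3 at col 1 lands with bottom-row=0; cleared 0 line(s) (total 0); column heights now [0 2 2 0], max=2
Drop 2: O rot2 at col 0 lands with bottom-row=2; cleared 0 line(s) (total 0); column heights now [4 4 2 0], max=4
Drop 3: L rot3 at col 1 lands with bottom-row=2; cleared 0 line(s) (total 0); column heights now [4 5 5 0], max=5
Drop 4: L rot3 at col 1 lands with bottom-row=5; cleared 0 line(s) (total 0); column heights now [4 8 8 0], max=8

Answer: 0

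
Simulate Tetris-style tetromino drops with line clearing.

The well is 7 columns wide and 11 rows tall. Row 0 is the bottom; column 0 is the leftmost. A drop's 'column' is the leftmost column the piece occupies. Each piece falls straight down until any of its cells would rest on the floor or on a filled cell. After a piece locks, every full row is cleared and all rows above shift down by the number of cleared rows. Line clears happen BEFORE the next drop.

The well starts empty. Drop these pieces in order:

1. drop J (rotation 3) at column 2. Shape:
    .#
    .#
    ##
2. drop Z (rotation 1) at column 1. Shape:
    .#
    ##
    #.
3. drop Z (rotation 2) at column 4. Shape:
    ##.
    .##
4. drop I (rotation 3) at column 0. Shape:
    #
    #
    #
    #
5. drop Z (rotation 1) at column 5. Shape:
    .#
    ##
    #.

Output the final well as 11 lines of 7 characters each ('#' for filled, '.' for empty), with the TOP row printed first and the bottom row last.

Drop 1: J rot3 at col 2 lands with bottom-row=0; cleared 0 line(s) (total 0); column heights now [0 0 1 3 0 0 0], max=3
Drop 2: Z rot1 at col 1 lands with bottom-row=0; cleared 0 line(s) (total 0); column heights now [0 2 3 3 0 0 0], max=3
Drop 3: Z rot2 at col 4 lands with bottom-row=0; cleared 0 line(s) (total 0); column heights now [0 2 3 3 2 2 1], max=3
Drop 4: I rot3 at col 0 lands with bottom-row=0; cleared 0 line(s) (total 0); column heights now [4 2 3 3 2 2 1], max=4
Drop 5: Z rot1 at col 5 lands with bottom-row=2; cleared 0 line(s) (total 0); column heights now [4 2 3 3 2 4 5], max=5

Answer: .......
.......
.......
.......
.......
.......
......#
#....##
#.##.#.
######.
####.##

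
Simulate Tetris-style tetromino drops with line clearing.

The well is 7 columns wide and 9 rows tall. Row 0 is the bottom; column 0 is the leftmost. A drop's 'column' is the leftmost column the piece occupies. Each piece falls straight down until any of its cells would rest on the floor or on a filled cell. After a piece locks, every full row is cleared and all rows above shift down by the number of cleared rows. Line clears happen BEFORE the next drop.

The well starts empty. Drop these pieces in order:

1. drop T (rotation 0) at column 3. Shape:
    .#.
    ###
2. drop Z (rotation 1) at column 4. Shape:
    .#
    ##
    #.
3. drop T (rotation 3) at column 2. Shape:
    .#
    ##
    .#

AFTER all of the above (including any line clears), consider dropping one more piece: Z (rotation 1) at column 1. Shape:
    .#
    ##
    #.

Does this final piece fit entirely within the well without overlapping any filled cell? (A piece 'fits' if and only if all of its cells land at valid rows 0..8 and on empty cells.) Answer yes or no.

Drop 1: T rot0 at col 3 lands with bottom-row=0; cleared 0 line(s) (total 0); column heights now [0 0 0 1 2 1 0], max=2
Drop 2: Z rot1 at col 4 lands with bottom-row=2; cleared 0 line(s) (total 0); column heights now [0 0 0 1 4 5 0], max=5
Drop 3: T rot3 at col 2 lands with bottom-row=1; cleared 0 line(s) (total 0); column heights now [0 0 3 4 4 5 0], max=5
Test piece Z rot1 at col 1 (width 2): heights before test = [0 0 3 4 4 5 0]; fits = True

Answer: yes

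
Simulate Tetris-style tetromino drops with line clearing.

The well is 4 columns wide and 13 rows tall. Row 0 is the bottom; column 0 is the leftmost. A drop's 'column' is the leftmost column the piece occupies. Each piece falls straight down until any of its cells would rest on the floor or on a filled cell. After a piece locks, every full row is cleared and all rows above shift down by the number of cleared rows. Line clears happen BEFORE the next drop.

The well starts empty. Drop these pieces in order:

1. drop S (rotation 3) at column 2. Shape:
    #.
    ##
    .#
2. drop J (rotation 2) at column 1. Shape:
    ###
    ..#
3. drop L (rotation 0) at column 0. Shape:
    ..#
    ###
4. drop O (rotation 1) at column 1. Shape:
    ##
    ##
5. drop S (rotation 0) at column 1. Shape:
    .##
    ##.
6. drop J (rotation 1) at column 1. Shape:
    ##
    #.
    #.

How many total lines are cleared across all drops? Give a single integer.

Drop 1: S rot3 at col 2 lands with bottom-row=0; cleared 0 line(s) (total 0); column heights now [0 0 3 2], max=3
Drop 2: J rot2 at col 1 lands with bottom-row=2; cleared 0 line(s) (total 0); column heights now [0 4 4 4], max=4
Drop 3: L rot0 at col 0 lands with bottom-row=4; cleared 0 line(s) (total 0); column heights now [5 5 6 4], max=6
Drop 4: O rot1 at col 1 lands with bottom-row=6; cleared 0 line(s) (total 0); column heights now [5 8 8 4], max=8
Drop 5: S rot0 at col 1 lands with bottom-row=8; cleared 0 line(s) (total 0); column heights now [5 9 10 10], max=10
Drop 6: J rot1 at col 1 lands with bottom-row=9; cleared 0 line(s) (total 0); column heights now [5 12 12 10], max=12

Answer: 0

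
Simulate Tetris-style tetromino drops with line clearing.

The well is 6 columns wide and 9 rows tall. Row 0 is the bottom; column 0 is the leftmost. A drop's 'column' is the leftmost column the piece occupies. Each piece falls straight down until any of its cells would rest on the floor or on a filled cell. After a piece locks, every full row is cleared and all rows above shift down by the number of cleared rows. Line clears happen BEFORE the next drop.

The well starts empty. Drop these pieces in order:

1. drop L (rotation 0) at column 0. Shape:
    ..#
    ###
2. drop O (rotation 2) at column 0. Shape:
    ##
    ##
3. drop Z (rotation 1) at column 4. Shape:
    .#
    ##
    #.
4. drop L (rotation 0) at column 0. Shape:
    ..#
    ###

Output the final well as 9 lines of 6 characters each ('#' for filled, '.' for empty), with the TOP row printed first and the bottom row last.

Drop 1: L rot0 at col 0 lands with bottom-row=0; cleared 0 line(s) (total 0); column heights now [1 1 2 0 0 0], max=2
Drop 2: O rot2 at col 0 lands with bottom-row=1; cleared 0 line(s) (total 0); column heights now [3 3 2 0 0 0], max=3
Drop 3: Z rot1 at col 4 lands with bottom-row=0; cleared 0 line(s) (total 0); column heights now [3 3 2 0 2 3], max=3
Drop 4: L rot0 at col 0 lands with bottom-row=3; cleared 0 line(s) (total 0); column heights now [4 4 5 0 2 3], max=5

Answer: ......
......
......
......
..#...
###...
##...#
###.##
###.#.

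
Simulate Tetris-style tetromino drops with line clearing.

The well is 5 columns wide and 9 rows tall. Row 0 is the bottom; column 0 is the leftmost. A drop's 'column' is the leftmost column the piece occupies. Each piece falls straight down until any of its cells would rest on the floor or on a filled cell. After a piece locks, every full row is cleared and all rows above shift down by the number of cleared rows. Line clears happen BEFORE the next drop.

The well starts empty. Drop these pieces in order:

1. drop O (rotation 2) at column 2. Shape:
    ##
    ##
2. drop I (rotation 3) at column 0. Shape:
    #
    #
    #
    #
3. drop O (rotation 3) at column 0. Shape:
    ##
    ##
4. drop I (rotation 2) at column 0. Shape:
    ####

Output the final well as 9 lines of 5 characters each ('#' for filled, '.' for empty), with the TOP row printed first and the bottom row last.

Drop 1: O rot2 at col 2 lands with bottom-row=0; cleared 0 line(s) (total 0); column heights now [0 0 2 2 0], max=2
Drop 2: I rot3 at col 0 lands with bottom-row=0; cleared 0 line(s) (total 0); column heights now [4 0 2 2 0], max=4
Drop 3: O rot3 at col 0 lands with bottom-row=4; cleared 0 line(s) (total 0); column heights now [6 6 2 2 0], max=6
Drop 4: I rot2 at col 0 lands with bottom-row=6; cleared 0 line(s) (total 0); column heights now [7 7 7 7 0], max=7

Answer: .....
.....
####.
##...
##...
#....
#....
#.##.
#.##.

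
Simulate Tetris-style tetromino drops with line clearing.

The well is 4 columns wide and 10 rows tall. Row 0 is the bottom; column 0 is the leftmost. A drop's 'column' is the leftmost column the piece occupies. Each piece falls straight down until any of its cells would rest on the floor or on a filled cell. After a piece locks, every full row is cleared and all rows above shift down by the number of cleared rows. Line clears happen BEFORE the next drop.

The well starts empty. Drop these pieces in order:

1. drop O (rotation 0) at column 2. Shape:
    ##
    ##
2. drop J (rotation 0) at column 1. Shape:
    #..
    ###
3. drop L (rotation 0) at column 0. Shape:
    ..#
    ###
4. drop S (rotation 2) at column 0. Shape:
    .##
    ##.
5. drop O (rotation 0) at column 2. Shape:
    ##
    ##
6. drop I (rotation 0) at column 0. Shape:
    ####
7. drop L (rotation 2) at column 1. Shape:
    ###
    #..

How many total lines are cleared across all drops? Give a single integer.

Drop 1: O rot0 at col 2 lands with bottom-row=0; cleared 0 line(s) (total 0); column heights now [0 0 2 2], max=2
Drop 2: J rot0 at col 1 lands with bottom-row=2; cleared 0 line(s) (total 0); column heights now [0 4 3 3], max=4
Drop 3: L rot0 at col 0 lands with bottom-row=4; cleared 0 line(s) (total 0); column heights now [5 5 6 3], max=6
Drop 4: S rot2 at col 0 lands with bottom-row=5; cleared 0 line(s) (total 0); column heights now [6 7 7 3], max=7
Drop 5: O rot0 at col 2 lands with bottom-row=7; cleared 0 line(s) (total 0); column heights now [6 7 9 9], max=9
Drop 6: I rot0 at col 0 lands with bottom-row=9; cleared 1 line(s) (total 1); column heights now [6 7 9 9], max=9
Drop 7: L rot2 at col 1 lands with bottom-row=8; cleared 0 line(s) (total 1); column heights now [6 10 10 10], max=10

Answer: 1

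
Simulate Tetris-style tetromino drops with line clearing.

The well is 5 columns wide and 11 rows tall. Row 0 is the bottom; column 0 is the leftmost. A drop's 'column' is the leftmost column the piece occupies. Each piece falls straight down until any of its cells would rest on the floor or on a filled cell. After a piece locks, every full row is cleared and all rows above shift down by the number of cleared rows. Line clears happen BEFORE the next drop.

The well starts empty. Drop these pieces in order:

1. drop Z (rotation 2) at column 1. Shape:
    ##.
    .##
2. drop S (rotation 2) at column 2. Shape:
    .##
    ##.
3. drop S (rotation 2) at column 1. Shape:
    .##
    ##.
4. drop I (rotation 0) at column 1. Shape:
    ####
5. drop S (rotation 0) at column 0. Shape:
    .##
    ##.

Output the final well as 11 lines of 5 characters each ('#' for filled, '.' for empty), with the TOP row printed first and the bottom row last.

Answer: .....
.....
.....
.##..
##...
.####
..##.
.####
..##.
.##..
..##.

Derivation:
Drop 1: Z rot2 at col 1 lands with bottom-row=0; cleared 0 line(s) (total 0); column heights now [0 2 2 1 0], max=2
Drop 2: S rot2 at col 2 lands with bottom-row=2; cleared 0 line(s) (total 0); column heights now [0 2 3 4 4], max=4
Drop 3: S rot2 at col 1 lands with bottom-row=3; cleared 0 line(s) (total 0); column heights now [0 4 5 5 4], max=5
Drop 4: I rot0 at col 1 lands with bottom-row=5; cleared 0 line(s) (total 0); column heights now [0 6 6 6 6], max=6
Drop 5: S rot0 at col 0 lands with bottom-row=6; cleared 0 line(s) (total 0); column heights now [7 8 8 6 6], max=8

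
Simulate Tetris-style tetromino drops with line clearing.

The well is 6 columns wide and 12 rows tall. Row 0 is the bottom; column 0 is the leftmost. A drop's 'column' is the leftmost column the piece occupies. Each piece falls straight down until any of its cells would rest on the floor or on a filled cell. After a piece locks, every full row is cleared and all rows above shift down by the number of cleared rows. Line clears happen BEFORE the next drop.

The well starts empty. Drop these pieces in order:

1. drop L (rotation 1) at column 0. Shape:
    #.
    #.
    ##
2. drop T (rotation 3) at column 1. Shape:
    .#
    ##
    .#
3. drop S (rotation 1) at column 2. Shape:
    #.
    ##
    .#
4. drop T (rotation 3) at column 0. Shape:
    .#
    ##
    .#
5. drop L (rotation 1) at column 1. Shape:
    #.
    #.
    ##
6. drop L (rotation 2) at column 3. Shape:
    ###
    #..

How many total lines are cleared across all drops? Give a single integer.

Drop 1: L rot1 at col 0 lands with bottom-row=0; cleared 0 line(s) (total 0); column heights now [3 1 0 0 0 0], max=3
Drop 2: T rot3 at col 1 lands with bottom-row=0; cleared 0 line(s) (total 0); column heights now [3 2 3 0 0 0], max=3
Drop 3: S rot1 at col 2 lands with bottom-row=2; cleared 0 line(s) (total 0); column heights now [3 2 5 4 0 0], max=5
Drop 4: T rot3 at col 0 lands with bottom-row=2; cleared 0 line(s) (total 0); column heights now [4 5 5 4 0 0], max=5
Drop 5: L rot1 at col 1 lands with bottom-row=5; cleared 0 line(s) (total 0); column heights now [4 8 6 4 0 0], max=8
Drop 6: L rot2 at col 3 lands with bottom-row=4; cleared 0 line(s) (total 0); column heights now [4 8 6 6 6 6], max=8

Answer: 0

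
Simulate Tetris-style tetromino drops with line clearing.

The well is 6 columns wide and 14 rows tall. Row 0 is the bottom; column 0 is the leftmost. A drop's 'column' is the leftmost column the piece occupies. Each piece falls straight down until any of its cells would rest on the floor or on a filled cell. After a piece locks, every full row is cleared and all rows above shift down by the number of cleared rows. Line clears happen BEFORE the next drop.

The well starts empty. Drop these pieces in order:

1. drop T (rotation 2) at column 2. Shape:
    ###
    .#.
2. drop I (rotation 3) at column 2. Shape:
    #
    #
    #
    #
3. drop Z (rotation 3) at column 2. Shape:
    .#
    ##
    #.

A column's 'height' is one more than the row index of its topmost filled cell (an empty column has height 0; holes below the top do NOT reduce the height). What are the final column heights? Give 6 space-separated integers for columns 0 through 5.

Drop 1: T rot2 at col 2 lands with bottom-row=0; cleared 0 line(s) (total 0); column heights now [0 0 2 2 2 0], max=2
Drop 2: I rot3 at col 2 lands with bottom-row=2; cleared 0 line(s) (total 0); column heights now [0 0 6 2 2 0], max=6
Drop 3: Z rot3 at col 2 lands with bottom-row=6; cleared 0 line(s) (total 0); column heights now [0 0 8 9 2 0], max=9

Answer: 0 0 8 9 2 0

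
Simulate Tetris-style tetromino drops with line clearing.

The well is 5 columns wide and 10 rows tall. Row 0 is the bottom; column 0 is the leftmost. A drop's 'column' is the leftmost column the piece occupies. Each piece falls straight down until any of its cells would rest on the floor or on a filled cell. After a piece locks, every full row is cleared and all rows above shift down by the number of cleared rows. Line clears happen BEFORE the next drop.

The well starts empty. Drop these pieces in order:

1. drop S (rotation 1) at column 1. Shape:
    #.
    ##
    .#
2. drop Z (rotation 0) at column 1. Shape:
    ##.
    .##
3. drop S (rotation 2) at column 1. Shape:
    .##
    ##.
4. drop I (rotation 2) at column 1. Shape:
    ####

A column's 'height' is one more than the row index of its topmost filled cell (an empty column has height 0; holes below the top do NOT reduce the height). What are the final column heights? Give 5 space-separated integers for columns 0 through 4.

Drop 1: S rot1 at col 1 lands with bottom-row=0; cleared 0 line(s) (total 0); column heights now [0 3 2 0 0], max=3
Drop 2: Z rot0 at col 1 lands with bottom-row=2; cleared 0 line(s) (total 0); column heights now [0 4 4 3 0], max=4
Drop 3: S rot2 at col 1 lands with bottom-row=4; cleared 0 line(s) (total 0); column heights now [0 5 6 6 0], max=6
Drop 4: I rot2 at col 1 lands with bottom-row=6; cleared 0 line(s) (total 0); column heights now [0 7 7 7 7], max=7

Answer: 0 7 7 7 7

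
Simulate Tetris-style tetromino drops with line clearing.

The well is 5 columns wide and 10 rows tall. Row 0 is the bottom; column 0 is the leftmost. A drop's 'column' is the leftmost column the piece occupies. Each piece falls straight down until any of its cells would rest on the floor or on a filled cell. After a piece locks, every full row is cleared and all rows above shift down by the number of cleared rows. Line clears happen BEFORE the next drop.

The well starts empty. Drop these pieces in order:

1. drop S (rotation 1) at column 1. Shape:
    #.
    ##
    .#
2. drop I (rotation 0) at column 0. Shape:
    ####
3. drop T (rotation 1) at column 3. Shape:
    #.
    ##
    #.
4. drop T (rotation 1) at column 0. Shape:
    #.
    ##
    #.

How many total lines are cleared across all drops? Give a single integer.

Drop 1: S rot1 at col 1 lands with bottom-row=0; cleared 0 line(s) (total 0); column heights now [0 3 2 0 0], max=3
Drop 2: I rot0 at col 0 lands with bottom-row=3; cleared 0 line(s) (total 0); column heights now [4 4 4 4 0], max=4
Drop 3: T rot1 at col 3 lands with bottom-row=4; cleared 0 line(s) (total 0); column heights now [4 4 4 7 6], max=7
Drop 4: T rot1 at col 0 lands with bottom-row=4; cleared 0 line(s) (total 0); column heights now [7 6 4 7 6], max=7

Answer: 0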